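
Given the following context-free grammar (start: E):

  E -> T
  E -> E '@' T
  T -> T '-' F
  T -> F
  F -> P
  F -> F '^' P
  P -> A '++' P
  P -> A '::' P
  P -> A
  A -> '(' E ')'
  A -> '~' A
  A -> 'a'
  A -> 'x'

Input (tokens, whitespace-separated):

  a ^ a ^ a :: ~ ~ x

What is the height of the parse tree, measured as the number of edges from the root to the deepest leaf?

8

[E [T [F [F [F [P [A a]]] ^ [P [A a]]] ^ [P [A a] :: [P [A ~ [A ~ [A x]]]]]]]]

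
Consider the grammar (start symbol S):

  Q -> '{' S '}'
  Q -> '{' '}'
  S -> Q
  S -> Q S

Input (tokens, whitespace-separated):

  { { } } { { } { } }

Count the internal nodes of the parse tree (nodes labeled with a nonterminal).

[S [Q { [S [Q { }]] }] [S [Q { [S [Q { }] [S [Q { }]]] }]]]

10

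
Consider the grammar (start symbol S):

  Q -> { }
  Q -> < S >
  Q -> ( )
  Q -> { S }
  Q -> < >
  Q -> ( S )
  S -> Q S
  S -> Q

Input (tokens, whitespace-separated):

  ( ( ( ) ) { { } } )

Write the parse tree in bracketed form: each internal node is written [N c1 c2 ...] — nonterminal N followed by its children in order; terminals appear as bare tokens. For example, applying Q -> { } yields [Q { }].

[S [Q ( [S [Q ( [S [Q ( )]] )] [S [Q { [S [Q { }]] }]]] )]]

S
Q
( S )
( Q S )
( ( S ) S )
( ( Q ) S )
( ( ( ) ) S )
( ( ( ) ) Q )
( ( ( ) ) { S } )
( ( ( ) ) { Q } )
( ( ( ) ) { { } } )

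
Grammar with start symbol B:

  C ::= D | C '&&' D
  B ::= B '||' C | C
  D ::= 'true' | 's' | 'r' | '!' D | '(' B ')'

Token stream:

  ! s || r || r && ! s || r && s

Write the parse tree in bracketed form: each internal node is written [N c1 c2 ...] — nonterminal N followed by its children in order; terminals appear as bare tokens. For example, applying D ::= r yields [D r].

B
B || C
B || C || C
B || C || C || C
C || C || C || C
D || C || C || C
! D || C || C || C
! s || C || C || C
! s || D || C || C
! s || r || C || C
! s || r || C && D || C
! s || r || D && D || C
! s || r || r && D || C
! s || r || r && ! D || C
! s || r || r && ! s || C
! s || r || r && ! s || C && D
! s || r || r && ! s || D && D
! s || r || r && ! s || r && D
! s || r || r && ! s || r && s

[B [B [B [B [C [D ! [D s]]]] || [C [D r]]] || [C [C [D r]] && [D ! [D s]]]] || [C [C [D r]] && [D s]]]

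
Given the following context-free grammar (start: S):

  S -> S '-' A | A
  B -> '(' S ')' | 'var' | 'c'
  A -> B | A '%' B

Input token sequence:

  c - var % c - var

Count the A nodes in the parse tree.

[S [S [S [A [B c]]] - [A [A [B var]] % [B c]]] - [A [B var]]]

4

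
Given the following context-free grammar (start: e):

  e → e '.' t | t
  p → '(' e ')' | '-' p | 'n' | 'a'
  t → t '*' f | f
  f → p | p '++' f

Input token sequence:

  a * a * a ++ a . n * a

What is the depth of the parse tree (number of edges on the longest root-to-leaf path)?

7

[e [e [t [t [t [f [p a]]] * [f [p a]]] * [f [p a] ++ [f [p a]]]]] . [t [t [f [p n]]] * [f [p a]]]]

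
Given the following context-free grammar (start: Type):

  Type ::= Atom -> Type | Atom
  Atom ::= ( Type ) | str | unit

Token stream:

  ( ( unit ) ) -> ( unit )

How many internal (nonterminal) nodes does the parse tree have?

[Type [Atom ( [Type [Atom ( [Type [Atom unit]] )]] )] -> [Type [Atom ( [Type [Atom unit]] )]]]

10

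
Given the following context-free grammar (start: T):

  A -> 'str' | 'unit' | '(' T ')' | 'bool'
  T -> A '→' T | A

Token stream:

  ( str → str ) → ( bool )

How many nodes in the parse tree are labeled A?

5

[T [A ( [T [A str] → [T [A str]]] )] → [T [A ( [T [A bool]] )]]]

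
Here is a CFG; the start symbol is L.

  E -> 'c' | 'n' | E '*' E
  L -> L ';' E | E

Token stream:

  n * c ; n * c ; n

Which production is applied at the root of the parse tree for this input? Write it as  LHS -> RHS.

L -> L ';' E

[L [L [L [E [E n] * [E c]]] ; [E [E n] * [E c]]] ; [E n]]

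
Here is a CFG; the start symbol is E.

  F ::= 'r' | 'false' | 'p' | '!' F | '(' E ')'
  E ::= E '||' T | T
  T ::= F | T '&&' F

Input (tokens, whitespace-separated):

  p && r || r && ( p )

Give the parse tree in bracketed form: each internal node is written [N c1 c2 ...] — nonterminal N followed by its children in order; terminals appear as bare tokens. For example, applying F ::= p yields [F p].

E
E || T
T || T
T && F || T
F && F || T
p && F || T
p && r || T
p && r || T && F
p && r || F && F
p && r || r && F
p && r || r && ( E )
p && r || r && ( T )
p && r || r && ( F )
p && r || r && ( p )

[E [E [T [T [F p]] && [F r]]] || [T [T [F r]] && [F ( [E [T [F p]]] )]]]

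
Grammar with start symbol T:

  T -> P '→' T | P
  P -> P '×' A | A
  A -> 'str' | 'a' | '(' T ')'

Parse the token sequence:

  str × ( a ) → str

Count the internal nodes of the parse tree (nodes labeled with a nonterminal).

[T [P [P [A str]] × [A ( [T [P [A a]]] )]] → [T [P [A str]]]]

11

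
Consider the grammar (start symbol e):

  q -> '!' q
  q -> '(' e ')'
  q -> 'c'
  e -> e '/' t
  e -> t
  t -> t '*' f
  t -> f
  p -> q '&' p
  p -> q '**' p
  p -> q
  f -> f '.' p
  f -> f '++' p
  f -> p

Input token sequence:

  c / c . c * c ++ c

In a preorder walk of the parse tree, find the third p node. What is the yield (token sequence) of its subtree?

c

[e [e [t [f [p [q c]]]]] / [t [t [f [f [p [q c]]] . [p [q c]]]] * [f [f [p [q c]]] ++ [p [q c]]]]]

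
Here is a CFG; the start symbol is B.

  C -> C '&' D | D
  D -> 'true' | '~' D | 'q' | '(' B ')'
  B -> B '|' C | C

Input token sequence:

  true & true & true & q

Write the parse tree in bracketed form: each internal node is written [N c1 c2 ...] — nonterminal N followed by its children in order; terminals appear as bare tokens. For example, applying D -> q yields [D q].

B
C
C & D
C & D & D
C & D & D & D
D & D & D & D
true & D & D & D
true & true & D & D
true & true & true & D
true & true & true & q

[B [C [C [C [C [D true]] & [D true]] & [D true]] & [D q]]]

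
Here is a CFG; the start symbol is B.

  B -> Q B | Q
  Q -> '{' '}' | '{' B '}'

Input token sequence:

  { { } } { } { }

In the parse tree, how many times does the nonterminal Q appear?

[B [Q { [B [Q { }]] }] [B [Q { }] [B [Q { }]]]]

4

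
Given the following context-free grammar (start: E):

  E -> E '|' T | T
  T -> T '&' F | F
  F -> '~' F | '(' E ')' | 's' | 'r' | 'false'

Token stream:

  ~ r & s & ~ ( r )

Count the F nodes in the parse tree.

[E [T [T [T [F ~ [F r]]] & [F s]] & [F ~ [F ( [E [T [F r]]] )]]]]

6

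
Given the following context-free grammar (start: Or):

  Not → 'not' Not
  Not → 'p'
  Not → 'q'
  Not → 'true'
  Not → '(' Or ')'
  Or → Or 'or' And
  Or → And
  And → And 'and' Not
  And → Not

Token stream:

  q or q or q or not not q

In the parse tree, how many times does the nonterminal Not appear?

[Or [Or [Or [Or [And [Not q]]] or [And [Not q]]] or [And [Not q]]] or [And [Not not [Not not [Not q]]]]]

6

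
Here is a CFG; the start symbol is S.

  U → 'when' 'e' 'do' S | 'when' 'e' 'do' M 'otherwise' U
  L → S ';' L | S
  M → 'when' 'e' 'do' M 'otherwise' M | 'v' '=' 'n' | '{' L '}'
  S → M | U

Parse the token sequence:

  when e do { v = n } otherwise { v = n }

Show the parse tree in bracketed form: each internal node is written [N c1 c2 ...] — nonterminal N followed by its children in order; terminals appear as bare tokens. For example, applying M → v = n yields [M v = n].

S
M
when e do M otherwise M
when e do { L } otherwise M
when e do { S } otherwise M
when e do { M } otherwise M
when e do { v = n } otherwise M
when e do { v = n } otherwise { L }
when e do { v = n } otherwise { S }
when e do { v = n } otherwise { M }
when e do { v = n } otherwise { v = n }

[S [M when e do [M { [L [S [M v = n]]] }] otherwise [M { [L [S [M v = n]]] }]]]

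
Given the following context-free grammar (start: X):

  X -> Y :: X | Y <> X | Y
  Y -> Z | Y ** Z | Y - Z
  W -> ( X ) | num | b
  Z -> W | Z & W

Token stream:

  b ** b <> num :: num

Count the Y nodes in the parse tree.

4

[X [Y [Y [Z [W b]]] ** [Z [W b]]] <> [X [Y [Z [W num]]] :: [X [Y [Z [W num]]]]]]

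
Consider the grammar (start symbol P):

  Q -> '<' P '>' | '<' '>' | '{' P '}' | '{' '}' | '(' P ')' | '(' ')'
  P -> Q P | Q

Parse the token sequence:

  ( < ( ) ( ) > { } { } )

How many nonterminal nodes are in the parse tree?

12

[P [Q ( [P [Q < [P [Q ( )] [P [Q ( )]]] >] [P [Q { }] [P [Q { }]]]] )]]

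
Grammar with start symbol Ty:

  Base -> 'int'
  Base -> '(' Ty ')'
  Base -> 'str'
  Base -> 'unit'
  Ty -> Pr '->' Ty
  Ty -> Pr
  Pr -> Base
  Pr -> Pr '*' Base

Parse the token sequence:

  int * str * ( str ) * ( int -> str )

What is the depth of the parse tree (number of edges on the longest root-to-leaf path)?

[Ty [Pr [Pr [Pr [Pr [Base int]] * [Base str]] * [Base ( [Ty [Pr [Base str]]] )]] * [Base ( [Ty [Pr [Base int]] -> [Ty [Pr [Base str]]]] )]]]

7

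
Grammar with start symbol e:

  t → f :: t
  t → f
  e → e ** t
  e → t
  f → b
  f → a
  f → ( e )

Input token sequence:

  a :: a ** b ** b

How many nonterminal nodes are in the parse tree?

11

[e [e [e [t [f a] :: [t [f a]]]] ** [t [f b]]] ** [t [f b]]]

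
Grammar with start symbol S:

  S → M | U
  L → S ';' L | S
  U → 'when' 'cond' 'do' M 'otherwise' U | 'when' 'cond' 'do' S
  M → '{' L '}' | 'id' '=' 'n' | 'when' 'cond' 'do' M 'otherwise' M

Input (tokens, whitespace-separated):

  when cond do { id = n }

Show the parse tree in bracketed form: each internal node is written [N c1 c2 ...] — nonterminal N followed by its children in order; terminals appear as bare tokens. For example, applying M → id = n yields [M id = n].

[S [U when cond do [S [M { [L [S [M id = n]]] }]]]]

S
U
when cond do S
when cond do M
when cond do { L }
when cond do { S }
when cond do { M }
when cond do { id = n }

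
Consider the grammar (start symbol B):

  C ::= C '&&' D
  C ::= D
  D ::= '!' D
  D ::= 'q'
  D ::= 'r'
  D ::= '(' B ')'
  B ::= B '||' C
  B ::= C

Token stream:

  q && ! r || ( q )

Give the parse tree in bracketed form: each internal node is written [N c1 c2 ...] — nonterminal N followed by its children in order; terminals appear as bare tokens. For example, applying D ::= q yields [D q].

[B [B [C [C [D q]] && [D ! [D r]]]] || [C [D ( [B [C [D q]]] )]]]

B
B || C
C || C
C && D || C
D && D || C
q && D || C
q && ! D || C
q && ! r || C
q && ! r || D
q && ! r || ( B )
q && ! r || ( C )
q && ! r || ( D )
q && ! r || ( q )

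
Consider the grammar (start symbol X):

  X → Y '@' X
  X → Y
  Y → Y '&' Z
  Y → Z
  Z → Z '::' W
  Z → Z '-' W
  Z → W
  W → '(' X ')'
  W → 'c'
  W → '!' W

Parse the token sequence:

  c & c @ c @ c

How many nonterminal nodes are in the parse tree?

15

[X [Y [Y [Z [W c]]] & [Z [W c]]] @ [X [Y [Z [W c]]] @ [X [Y [Z [W c]]]]]]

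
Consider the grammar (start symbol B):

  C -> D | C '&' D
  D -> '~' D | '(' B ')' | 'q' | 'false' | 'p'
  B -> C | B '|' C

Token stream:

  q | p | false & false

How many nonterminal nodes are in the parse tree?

11

[B [B [B [C [D q]]] | [C [D p]]] | [C [C [D false]] & [D false]]]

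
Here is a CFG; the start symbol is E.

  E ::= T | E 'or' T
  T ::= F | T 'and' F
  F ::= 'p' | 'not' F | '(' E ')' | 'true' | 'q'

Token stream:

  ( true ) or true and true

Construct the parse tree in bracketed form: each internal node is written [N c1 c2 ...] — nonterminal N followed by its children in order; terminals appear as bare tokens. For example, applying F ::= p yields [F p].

[E [E [T [F ( [E [T [F true]]] )]]] or [T [T [F true]] and [F true]]]

E
E or T
T or T
F or T
( E ) or T
( T ) or T
( F ) or T
( true ) or T
( true ) or T and F
( true ) or F and F
( true ) or true and F
( true ) or true and true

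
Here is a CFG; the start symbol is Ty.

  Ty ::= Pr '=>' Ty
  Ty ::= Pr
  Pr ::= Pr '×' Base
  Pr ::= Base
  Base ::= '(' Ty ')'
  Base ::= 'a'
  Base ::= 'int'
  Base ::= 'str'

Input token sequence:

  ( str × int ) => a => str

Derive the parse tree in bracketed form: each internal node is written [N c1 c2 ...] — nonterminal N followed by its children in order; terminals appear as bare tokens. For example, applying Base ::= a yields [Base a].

[Ty [Pr [Base ( [Ty [Pr [Pr [Base str]] × [Base int]]] )]] => [Ty [Pr [Base a]] => [Ty [Pr [Base str]]]]]

Ty
Pr => Ty
Base => Ty
( Ty ) => Ty
( Pr ) => Ty
( Pr × Base ) => Ty
( Base × Base ) => Ty
( str × Base ) => Ty
( str × int ) => Ty
( str × int ) => Pr => Ty
( str × int ) => Base => Ty
( str × int ) => a => Ty
( str × int ) => a => Pr
( str × int ) => a => Base
( str × int ) => a => str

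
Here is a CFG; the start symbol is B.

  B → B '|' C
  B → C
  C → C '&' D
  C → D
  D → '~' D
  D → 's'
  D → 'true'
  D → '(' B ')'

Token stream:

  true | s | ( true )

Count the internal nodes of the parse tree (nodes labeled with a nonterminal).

[B [B [B [C [D true]]] | [C [D s]]] | [C [D ( [B [C [D true]]] )]]]

12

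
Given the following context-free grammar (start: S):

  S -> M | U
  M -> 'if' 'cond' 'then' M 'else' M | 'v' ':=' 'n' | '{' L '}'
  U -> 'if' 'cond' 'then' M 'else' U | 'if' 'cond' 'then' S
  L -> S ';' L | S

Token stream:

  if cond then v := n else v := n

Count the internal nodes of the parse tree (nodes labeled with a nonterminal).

[S [M if cond then [M v := n] else [M v := n]]]

4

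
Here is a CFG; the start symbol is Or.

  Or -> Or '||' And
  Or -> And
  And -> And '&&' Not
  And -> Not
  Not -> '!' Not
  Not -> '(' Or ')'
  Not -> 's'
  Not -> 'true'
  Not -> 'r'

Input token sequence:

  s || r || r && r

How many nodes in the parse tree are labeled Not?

[Or [Or [Or [And [Not s]]] || [And [Not r]]] || [And [And [Not r]] && [Not r]]]

4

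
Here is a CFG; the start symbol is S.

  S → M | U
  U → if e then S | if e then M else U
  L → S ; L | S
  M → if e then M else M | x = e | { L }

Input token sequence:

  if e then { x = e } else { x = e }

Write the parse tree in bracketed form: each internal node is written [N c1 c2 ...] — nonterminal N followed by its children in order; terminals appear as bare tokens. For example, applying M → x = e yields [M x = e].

S
M
if e then M else M
if e then { L } else M
if e then { S } else M
if e then { M } else M
if e then { x = e } else M
if e then { x = e } else { L }
if e then { x = e } else { S }
if e then { x = e } else { M }
if e then { x = e } else { x = e }

[S [M if e then [M { [L [S [M x = e]]] }] else [M { [L [S [M x = e]]] }]]]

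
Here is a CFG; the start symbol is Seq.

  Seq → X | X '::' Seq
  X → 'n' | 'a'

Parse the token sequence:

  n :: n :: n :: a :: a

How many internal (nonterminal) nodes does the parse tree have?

[Seq [X n] :: [Seq [X n] :: [Seq [X n] :: [Seq [X a] :: [Seq [X a]]]]]]

10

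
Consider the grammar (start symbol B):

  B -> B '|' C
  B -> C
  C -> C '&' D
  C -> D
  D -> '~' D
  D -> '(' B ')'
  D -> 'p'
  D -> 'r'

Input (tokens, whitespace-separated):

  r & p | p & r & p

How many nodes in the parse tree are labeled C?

5

[B [B [C [C [D r]] & [D p]]] | [C [C [C [D p]] & [D r]] & [D p]]]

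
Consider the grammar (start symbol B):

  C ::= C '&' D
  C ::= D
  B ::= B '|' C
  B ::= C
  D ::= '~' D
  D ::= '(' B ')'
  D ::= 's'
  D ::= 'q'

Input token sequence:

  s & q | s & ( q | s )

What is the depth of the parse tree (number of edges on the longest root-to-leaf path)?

[B [B [C [C [D s]] & [D q]]] | [C [C [D s]] & [D ( [B [B [C [D q]]] | [C [D s]]] )]]]

7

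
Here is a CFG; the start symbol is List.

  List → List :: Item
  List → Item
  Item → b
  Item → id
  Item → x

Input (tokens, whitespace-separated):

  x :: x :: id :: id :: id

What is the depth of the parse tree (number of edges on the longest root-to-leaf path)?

[List [List [List [List [List [Item x]] :: [Item x]] :: [Item id]] :: [Item id]] :: [Item id]]

6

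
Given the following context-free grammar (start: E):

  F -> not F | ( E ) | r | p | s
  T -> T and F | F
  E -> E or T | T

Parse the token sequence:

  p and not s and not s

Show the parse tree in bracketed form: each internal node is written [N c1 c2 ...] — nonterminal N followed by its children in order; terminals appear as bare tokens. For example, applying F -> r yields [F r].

[E [T [T [T [F p]] and [F not [F s]]] and [F not [F s]]]]

E
T
T and F
T and F and F
F and F and F
p and F and F
p and not F and F
p and not s and F
p and not s and not F
p and not s and not s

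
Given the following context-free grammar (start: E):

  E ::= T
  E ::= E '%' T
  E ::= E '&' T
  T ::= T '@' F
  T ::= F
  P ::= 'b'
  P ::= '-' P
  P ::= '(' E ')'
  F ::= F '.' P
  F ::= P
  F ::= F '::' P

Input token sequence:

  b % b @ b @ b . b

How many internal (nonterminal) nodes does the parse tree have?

16

[E [E [T [F [P b]]]] % [T [T [T [F [P b]]] @ [F [P b]]] @ [F [F [P b]] . [P b]]]]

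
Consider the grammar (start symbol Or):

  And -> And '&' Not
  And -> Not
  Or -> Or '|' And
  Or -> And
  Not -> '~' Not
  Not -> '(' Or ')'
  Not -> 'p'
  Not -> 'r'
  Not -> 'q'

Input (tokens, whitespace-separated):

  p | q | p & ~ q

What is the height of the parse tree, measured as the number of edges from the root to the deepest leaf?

[Or [Or [Or [And [Not p]]] | [And [Not q]]] | [And [And [Not p]] & [Not ~ [Not q]]]]

5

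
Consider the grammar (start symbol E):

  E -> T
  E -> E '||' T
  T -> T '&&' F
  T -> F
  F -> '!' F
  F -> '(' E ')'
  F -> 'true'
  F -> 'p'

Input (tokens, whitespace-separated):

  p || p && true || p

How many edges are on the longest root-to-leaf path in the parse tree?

5

[E [E [E [T [F p]]] || [T [T [F p]] && [F true]]] || [T [F p]]]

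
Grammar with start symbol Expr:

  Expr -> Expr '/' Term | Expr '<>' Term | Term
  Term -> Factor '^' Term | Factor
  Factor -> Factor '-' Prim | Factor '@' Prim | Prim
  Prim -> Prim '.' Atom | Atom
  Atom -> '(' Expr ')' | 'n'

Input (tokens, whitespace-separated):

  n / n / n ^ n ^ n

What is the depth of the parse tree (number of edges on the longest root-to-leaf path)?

[Expr [Expr [Expr [Term [Factor [Prim [Atom n]]]]] / [Term [Factor [Prim [Atom n]]]]] / [Term [Factor [Prim [Atom n]]] ^ [Term [Factor [Prim [Atom n]]] ^ [Term [Factor [Prim [Atom n]]]]]]]

7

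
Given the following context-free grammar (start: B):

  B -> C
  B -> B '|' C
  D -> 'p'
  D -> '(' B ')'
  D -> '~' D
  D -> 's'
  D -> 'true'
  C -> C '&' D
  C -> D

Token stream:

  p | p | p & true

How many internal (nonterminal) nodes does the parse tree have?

[B [B [B [C [D p]]] | [C [D p]]] | [C [C [D p]] & [D true]]]

11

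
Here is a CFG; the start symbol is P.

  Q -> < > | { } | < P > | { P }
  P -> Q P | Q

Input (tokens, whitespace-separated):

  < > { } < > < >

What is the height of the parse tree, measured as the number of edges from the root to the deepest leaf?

[P [Q < >] [P [Q { }] [P [Q < >] [P [Q < >]]]]]

5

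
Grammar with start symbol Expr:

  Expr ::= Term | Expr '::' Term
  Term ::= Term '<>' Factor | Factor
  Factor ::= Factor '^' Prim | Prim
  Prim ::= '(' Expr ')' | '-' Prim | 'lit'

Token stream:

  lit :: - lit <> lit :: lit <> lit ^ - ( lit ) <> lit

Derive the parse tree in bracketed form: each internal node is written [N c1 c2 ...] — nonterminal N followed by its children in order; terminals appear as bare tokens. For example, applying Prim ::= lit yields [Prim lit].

[Expr [Expr [Expr [Term [Factor [Prim lit]]]] :: [Term [Term [Factor [Prim - [Prim lit]]]] <> [Factor [Prim lit]]]] :: [Term [Term [Term [Factor [Prim lit]]] <> [Factor [Factor [Prim lit]] ^ [Prim - [Prim ( [Expr [Term [Factor [Prim lit]]]] )]]]] <> [Factor [Prim lit]]]]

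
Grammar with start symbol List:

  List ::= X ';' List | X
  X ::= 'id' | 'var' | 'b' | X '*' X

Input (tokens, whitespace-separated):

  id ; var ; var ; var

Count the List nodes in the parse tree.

[List [X id] ; [List [X var] ; [List [X var] ; [List [X var]]]]]

4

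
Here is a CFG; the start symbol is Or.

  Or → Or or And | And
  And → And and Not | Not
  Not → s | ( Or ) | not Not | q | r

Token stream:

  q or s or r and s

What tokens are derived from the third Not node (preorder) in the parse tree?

r

[Or [Or [Or [And [Not q]]] or [And [Not s]]] or [And [And [Not r]] and [Not s]]]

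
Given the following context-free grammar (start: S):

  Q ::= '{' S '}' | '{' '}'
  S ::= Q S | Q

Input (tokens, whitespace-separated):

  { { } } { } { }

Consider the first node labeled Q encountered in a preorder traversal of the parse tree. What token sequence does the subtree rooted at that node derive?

{ { } }

[S [Q { [S [Q { }]] }] [S [Q { }] [S [Q { }]]]]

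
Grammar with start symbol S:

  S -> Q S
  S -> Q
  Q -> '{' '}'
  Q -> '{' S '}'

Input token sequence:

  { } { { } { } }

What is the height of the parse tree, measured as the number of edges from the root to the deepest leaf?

[S [Q { }] [S [Q { [S [Q { }] [S [Q { }]]] }]]]

6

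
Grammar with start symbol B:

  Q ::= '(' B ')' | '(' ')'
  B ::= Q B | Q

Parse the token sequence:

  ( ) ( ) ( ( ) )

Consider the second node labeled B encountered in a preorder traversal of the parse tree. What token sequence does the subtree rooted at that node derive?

( ) ( ( ) )

[B [Q ( )] [B [Q ( )] [B [Q ( [B [Q ( )]] )]]]]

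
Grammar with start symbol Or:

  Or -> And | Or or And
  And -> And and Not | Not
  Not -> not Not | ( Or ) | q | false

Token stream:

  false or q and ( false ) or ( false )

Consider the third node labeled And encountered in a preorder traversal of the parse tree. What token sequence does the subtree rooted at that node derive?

[Or [Or [Or [And [Not false]]] or [And [And [Not q]] and [Not ( [Or [And [Not false]]] )]]] or [And [Not ( [Or [And [Not false]]] )]]]

q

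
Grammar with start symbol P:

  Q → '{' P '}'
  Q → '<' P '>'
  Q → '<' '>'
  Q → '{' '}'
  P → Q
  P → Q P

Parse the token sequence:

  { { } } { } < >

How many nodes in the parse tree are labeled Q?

[P [Q { [P [Q { }]] }] [P [Q { }] [P [Q < >]]]]

4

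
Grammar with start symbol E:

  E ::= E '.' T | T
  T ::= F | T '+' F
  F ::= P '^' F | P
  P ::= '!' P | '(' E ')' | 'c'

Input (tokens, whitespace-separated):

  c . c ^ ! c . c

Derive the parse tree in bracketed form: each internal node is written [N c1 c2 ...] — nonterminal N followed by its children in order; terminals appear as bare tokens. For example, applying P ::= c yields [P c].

[E [E [E [T [F [P c]]]] . [T [F [P c] ^ [F [P ! [P c]]]]]] . [T [F [P c]]]]

E
E . T
E . T . T
T . T . T
F . T . T
P . T . T
c . T . T
c . F . T
c . P ^ F . T
c . c ^ F . T
c . c ^ P . T
c . c ^ ! P . T
c . c ^ ! c . T
c . c ^ ! c . F
c . c ^ ! c . P
c . c ^ ! c . c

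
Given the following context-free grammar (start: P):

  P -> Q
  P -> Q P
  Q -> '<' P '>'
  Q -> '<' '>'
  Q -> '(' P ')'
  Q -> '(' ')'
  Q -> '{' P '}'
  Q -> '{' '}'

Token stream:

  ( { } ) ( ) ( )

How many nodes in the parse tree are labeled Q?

4

[P [Q ( [P [Q { }]] )] [P [Q ( )] [P [Q ( )]]]]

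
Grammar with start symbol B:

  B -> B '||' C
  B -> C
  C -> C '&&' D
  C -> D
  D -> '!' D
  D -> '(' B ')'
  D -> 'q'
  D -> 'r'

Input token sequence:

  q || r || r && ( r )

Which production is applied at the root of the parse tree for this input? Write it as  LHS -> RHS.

[B [B [B [C [D q]]] || [C [D r]]] || [C [C [D r]] && [D ( [B [C [D r]]] )]]]

B -> B '||' C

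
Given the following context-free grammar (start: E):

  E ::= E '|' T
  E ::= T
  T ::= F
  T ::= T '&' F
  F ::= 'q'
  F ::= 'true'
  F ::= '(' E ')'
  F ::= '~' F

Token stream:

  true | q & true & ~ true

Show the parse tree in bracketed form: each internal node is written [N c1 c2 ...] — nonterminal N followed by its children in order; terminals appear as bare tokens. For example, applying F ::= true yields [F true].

E
E | T
T | T
F | T
true | T
true | T & F
true | T & F & F
true | F & F & F
true | q & F & F
true | q & true & F
true | q & true & ~ F
true | q & true & ~ true

[E [E [T [F true]]] | [T [T [T [F q]] & [F true]] & [F ~ [F true]]]]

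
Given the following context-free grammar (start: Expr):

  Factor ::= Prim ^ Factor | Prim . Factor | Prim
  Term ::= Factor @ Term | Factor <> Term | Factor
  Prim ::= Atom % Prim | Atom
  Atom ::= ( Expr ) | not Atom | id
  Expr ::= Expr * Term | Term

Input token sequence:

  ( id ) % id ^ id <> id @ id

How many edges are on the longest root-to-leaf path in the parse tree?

[Expr [Term [Factor [Prim [Atom ( [Expr [Term [Factor [Prim [Atom id]]]]] )] % [Prim [Atom id]]] ^ [Factor [Prim [Atom id]]]] <> [Term [Factor [Prim [Atom id]]] @ [Term [Factor [Prim [Atom id]]]]]]]

10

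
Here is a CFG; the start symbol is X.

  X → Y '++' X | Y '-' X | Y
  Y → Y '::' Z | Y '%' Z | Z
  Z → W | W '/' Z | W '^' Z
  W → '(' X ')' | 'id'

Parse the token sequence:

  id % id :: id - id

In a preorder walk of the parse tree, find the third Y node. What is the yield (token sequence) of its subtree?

id

[X [Y [Y [Y [Z [W id]]] % [Z [W id]]] :: [Z [W id]]] - [X [Y [Z [W id]]]]]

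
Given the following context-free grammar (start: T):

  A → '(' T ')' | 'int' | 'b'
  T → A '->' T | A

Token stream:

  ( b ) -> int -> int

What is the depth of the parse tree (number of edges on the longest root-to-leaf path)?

4

[T [A ( [T [A b]] )] -> [T [A int] -> [T [A int]]]]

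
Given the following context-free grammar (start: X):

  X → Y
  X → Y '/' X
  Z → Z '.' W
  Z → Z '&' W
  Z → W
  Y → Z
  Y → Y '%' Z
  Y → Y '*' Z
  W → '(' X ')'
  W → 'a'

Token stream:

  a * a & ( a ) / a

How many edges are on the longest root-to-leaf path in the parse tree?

[X [Y [Y [Z [W a]]] * [Z [Z [W a]] & [W ( [X [Y [Z [W a]]]] )]]] / [X [Y [Z [W a]]]]]

8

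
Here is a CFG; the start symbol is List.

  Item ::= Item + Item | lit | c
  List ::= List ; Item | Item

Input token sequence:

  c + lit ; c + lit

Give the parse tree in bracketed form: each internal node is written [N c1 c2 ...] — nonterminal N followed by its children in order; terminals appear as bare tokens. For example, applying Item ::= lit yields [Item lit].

[List [List [Item [Item c] + [Item lit]]] ; [Item [Item c] + [Item lit]]]

List
List ; Item
Item ; Item
Item + Item ; Item
c + Item ; Item
c + lit ; Item
c + lit ; Item + Item
c + lit ; c + Item
c + lit ; c + lit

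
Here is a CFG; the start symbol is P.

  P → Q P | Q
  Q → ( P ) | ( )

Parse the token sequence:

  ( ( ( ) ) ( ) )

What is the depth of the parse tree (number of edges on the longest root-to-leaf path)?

6

[P [Q ( [P [Q ( [P [Q ( )]] )] [P [Q ( )]]] )]]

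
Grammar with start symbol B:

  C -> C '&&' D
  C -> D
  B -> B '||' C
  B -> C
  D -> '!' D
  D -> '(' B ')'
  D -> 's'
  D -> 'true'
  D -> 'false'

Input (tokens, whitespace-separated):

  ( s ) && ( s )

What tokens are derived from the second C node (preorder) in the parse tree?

( s )

[B [C [C [D ( [B [C [D s]]] )]] && [D ( [B [C [D s]]] )]]]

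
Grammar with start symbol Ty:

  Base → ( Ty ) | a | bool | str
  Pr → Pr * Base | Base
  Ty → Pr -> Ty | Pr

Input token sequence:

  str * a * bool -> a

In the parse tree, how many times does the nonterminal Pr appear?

4

[Ty [Pr [Pr [Pr [Base str]] * [Base a]] * [Base bool]] -> [Ty [Pr [Base a]]]]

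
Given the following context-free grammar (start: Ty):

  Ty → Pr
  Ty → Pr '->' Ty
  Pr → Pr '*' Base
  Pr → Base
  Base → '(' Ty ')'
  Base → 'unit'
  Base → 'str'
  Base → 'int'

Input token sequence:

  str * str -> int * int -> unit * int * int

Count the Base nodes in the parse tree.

[Ty [Pr [Pr [Base str]] * [Base str]] -> [Ty [Pr [Pr [Base int]] * [Base int]] -> [Ty [Pr [Pr [Pr [Base unit]] * [Base int]] * [Base int]]]]]

7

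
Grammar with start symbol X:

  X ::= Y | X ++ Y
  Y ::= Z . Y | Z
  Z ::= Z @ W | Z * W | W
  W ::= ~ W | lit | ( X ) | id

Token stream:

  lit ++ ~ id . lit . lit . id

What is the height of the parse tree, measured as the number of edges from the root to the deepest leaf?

7

[X [X [Y [Z [W lit]]]] ++ [Y [Z [W ~ [W id]]] . [Y [Z [W lit]] . [Y [Z [W lit]] . [Y [Z [W id]]]]]]]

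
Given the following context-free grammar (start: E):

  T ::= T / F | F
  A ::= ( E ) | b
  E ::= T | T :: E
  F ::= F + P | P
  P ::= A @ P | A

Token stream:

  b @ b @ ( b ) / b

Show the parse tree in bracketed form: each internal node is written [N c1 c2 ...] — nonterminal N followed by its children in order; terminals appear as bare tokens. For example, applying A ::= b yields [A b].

E
T
T / F
F / F
P / F
A @ P / F
b @ P / F
b @ A @ P / F
b @ b @ P / F
b @ b @ A / F
b @ b @ ( E ) / F
b @ b @ ( T ) / F
b @ b @ ( F ) / F
b @ b @ ( P ) / F
b @ b @ ( A ) / F
b @ b @ ( b ) / F
b @ b @ ( b ) / P
b @ b @ ( b ) / A
b @ b @ ( b ) / b

[E [T [T [F [P [A b] @ [P [A b] @ [P [A ( [E [T [F [P [A b]]]]] )]]]]]] / [F [P [A b]]]]]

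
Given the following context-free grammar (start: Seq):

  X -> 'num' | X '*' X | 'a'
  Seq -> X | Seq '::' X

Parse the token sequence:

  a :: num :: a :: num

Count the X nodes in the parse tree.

[Seq [Seq [Seq [Seq [X a]] :: [X num]] :: [X a]] :: [X num]]

4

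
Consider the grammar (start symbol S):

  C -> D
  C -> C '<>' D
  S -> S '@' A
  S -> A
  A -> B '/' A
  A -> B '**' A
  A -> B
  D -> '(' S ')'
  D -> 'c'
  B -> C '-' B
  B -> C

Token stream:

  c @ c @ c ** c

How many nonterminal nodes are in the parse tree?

19

[S [S [S [A [B [C [D c]]]]] @ [A [B [C [D c]]]]] @ [A [B [C [D c]]] ** [A [B [C [D c]]]]]]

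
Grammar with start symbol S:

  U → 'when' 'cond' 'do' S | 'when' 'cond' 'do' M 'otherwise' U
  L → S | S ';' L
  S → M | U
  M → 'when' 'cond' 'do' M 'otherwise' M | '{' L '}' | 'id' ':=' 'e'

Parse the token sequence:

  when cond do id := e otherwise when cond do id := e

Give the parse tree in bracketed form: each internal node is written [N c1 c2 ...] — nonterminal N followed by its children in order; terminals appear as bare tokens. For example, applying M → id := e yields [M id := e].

S
U
when cond do M otherwise U
when cond do id := e otherwise U
when cond do id := e otherwise when cond do S
when cond do id := e otherwise when cond do M
when cond do id := e otherwise when cond do id := e

[S [U when cond do [M id := e] otherwise [U when cond do [S [M id := e]]]]]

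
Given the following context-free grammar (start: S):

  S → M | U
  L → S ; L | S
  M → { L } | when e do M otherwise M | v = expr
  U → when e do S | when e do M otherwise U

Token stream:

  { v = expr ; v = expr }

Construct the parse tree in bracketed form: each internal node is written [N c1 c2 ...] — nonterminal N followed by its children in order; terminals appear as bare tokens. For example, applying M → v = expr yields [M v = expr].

S
M
{ L }
{ S ; L }
{ M ; L }
{ v = expr ; L }
{ v = expr ; S }
{ v = expr ; M }
{ v = expr ; v = expr }

[S [M { [L [S [M v = expr]] ; [L [S [M v = expr]]]] }]]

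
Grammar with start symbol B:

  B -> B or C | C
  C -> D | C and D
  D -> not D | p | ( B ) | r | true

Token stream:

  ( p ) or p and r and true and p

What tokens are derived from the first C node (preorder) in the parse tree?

( p )

[B [B [C [D ( [B [C [D p]]] )]]] or [C [C [C [C [D p]] and [D r]] and [D true]] and [D p]]]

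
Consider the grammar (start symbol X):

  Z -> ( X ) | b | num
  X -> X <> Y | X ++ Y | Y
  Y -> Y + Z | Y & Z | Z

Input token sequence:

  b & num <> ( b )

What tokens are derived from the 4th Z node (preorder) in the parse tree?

[X [X [Y [Y [Z b]] & [Z num]]] <> [Y [Z ( [X [Y [Z b]]] )]]]

b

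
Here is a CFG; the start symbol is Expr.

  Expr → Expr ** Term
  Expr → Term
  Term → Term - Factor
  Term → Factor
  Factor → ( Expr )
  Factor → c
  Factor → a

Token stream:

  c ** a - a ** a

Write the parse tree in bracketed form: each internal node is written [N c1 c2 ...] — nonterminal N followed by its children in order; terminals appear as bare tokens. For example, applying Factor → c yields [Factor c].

Expr
Expr ** Term
Expr ** Term ** Term
Term ** Term ** Term
Factor ** Term ** Term
c ** Term ** Term
c ** Term - Factor ** Term
c ** Factor - Factor ** Term
c ** a - Factor ** Term
c ** a - a ** Term
c ** a - a ** Factor
c ** a - a ** a

[Expr [Expr [Expr [Term [Factor c]]] ** [Term [Term [Factor a]] - [Factor a]]] ** [Term [Factor a]]]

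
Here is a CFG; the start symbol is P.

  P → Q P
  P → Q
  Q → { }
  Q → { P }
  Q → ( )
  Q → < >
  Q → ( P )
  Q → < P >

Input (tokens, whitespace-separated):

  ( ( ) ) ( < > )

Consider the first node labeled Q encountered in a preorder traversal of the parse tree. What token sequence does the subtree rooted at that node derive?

[P [Q ( [P [Q ( )]] )] [P [Q ( [P [Q < >]] )]]]

( ( ) )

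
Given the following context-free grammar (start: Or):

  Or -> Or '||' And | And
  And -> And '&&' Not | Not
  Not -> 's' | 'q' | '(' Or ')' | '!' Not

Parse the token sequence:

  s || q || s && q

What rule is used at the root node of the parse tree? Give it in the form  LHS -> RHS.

[Or [Or [Or [And [Not s]]] || [And [Not q]]] || [And [And [Not s]] && [Not q]]]

Or -> Or '||' And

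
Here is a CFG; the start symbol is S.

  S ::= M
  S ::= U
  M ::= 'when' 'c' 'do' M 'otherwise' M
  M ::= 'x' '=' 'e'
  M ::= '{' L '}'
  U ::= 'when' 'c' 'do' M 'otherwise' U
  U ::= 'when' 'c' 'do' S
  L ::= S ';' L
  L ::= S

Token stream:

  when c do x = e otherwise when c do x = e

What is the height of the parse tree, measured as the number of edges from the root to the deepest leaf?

[S [U when c do [M x = e] otherwise [U when c do [S [M x = e]]]]]

5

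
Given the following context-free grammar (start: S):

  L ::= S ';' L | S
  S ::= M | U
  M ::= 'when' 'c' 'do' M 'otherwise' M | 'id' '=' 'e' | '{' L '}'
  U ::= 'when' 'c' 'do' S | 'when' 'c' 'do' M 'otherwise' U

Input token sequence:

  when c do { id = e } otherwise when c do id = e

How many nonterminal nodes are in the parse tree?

[S [U when c do [M { [L [S [M id = e]]] }] otherwise [U when c do [S [M id = e]]]]]

9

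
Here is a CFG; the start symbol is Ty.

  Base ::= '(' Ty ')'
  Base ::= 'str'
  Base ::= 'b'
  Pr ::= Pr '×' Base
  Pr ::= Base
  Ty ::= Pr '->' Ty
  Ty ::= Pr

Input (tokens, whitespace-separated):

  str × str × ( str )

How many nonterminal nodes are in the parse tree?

10

[Ty [Pr [Pr [Pr [Base str]] × [Base str]] × [Base ( [Ty [Pr [Base str]]] )]]]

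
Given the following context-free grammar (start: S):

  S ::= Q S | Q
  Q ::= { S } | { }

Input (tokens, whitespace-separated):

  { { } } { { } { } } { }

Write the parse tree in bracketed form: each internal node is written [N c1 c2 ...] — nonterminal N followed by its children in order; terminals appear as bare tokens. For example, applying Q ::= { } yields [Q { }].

S
Q S
{ S } S
{ Q } S
{ { } } S
{ { } } Q S
{ { } } { S } S
{ { } } { Q S } S
{ { } } { { } S } S
{ { } } { { } Q } S
{ { } } { { } { } } S
{ { } } { { } { } } Q
{ { } } { { } { } } { }

[S [Q { [S [Q { }]] }] [S [Q { [S [Q { }] [S [Q { }]]] }] [S [Q { }]]]]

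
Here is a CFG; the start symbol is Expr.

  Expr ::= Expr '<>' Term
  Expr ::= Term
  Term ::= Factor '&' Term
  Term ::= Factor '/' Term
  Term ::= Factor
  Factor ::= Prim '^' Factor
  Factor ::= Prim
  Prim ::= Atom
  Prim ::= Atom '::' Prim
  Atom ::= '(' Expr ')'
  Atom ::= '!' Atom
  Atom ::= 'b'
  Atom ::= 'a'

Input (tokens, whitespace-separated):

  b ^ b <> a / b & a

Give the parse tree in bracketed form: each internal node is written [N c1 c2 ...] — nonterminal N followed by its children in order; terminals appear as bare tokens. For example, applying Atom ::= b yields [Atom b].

Expr
Expr <> Term
Term <> Term
Factor <> Term
Prim ^ Factor <> Term
Atom ^ Factor <> Term
b ^ Factor <> Term
b ^ Prim <> Term
b ^ Atom <> Term
b ^ b <> Term
b ^ b <> Factor / Term
b ^ b <> Prim / Term
b ^ b <> Atom / Term
b ^ b <> a / Term
b ^ b <> a / Factor & Term
b ^ b <> a / Prim & Term
b ^ b <> a / Atom & Term
b ^ b <> a / b & Term
b ^ b <> a / b & Factor
b ^ b <> a / b & Prim
b ^ b <> a / b & Atom
b ^ b <> a / b & a

[Expr [Expr [Term [Factor [Prim [Atom b]] ^ [Factor [Prim [Atom b]]]]]] <> [Term [Factor [Prim [Atom a]]] / [Term [Factor [Prim [Atom b]]] & [Term [Factor [Prim [Atom a]]]]]]]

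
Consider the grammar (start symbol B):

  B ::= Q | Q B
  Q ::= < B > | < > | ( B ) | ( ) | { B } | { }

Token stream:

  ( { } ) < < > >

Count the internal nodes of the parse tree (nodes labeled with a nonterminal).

8

[B [Q ( [B [Q { }]] )] [B [Q < [B [Q < >]] >]]]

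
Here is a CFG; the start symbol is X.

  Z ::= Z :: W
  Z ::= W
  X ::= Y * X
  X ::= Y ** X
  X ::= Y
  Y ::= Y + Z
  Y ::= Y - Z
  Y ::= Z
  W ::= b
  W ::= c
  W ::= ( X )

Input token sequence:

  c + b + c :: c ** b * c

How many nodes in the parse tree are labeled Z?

[X [Y [Y [Y [Z [W c]]] + [Z [W b]]] + [Z [Z [W c]] :: [W c]]] ** [X [Y [Z [W b]]] * [X [Y [Z [W c]]]]]]

6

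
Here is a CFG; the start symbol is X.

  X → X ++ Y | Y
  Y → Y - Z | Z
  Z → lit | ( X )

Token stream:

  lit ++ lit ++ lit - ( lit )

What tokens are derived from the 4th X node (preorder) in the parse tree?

lit

[X [X [X [Y [Z lit]]] ++ [Y [Z lit]]] ++ [Y [Y [Z lit]] - [Z ( [X [Y [Z lit]]] )]]]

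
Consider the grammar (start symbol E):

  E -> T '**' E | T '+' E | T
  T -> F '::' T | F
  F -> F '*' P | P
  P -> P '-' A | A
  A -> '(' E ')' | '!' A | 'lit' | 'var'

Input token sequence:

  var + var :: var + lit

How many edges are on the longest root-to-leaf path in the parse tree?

7

[E [T [F [P [A var]]]] + [E [T [F [P [A var]]] :: [T [F [P [A var]]]]] + [E [T [F [P [A lit]]]]]]]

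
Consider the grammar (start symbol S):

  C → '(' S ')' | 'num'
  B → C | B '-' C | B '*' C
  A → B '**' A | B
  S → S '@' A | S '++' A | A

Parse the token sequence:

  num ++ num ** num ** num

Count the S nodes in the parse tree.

2

[S [S [A [B [C num]]]] ++ [A [B [C num]] ** [A [B [C num]] ** [A [B [C num]]]]]]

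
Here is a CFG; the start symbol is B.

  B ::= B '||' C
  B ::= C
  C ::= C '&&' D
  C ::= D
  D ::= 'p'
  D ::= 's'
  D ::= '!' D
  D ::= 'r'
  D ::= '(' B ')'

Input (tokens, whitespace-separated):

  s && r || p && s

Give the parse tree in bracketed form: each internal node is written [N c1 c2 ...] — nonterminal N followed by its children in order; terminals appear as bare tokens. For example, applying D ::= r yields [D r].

[B [B [C [C [D s]] && [D r]]] || [C [C [D p]] && [D s]]]

B
B || C
C || C
C && D || C
D && D || C
s && D || C
s && r || C
s && r || C && D
s && r || D && D
s && r || p && D
s && r || p && s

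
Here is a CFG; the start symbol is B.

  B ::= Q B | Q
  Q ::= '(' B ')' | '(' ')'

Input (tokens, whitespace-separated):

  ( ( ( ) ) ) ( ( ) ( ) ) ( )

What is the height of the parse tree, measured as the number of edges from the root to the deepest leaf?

6

[B [Q ( [B [Q ( [B [Q ( )]] )]] )] [B [Q ( [B [Q ( )] [B [Q ( )]]] )] [B [Q ( )]]]]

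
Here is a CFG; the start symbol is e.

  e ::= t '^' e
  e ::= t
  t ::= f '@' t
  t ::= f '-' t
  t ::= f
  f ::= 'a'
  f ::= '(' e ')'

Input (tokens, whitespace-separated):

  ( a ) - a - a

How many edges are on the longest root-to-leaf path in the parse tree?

6

[e [t [f ( [e [t [f a]]] )] - [t [f a] - [t [f a]]]]]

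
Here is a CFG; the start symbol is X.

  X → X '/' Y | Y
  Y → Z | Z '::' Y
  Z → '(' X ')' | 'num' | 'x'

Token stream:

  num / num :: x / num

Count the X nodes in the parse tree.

3

[X [X [X [Y [Z num]]] / [Y [Z num] :: [Y [Z x]]]] / [Y [Z num]]]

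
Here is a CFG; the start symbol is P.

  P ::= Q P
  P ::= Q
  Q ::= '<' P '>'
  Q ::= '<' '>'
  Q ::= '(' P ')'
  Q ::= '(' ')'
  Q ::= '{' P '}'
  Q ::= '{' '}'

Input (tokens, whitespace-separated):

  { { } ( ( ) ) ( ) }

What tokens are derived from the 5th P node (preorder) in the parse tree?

[P [Q { [P [Q { }] [P [Q ( [P [Q ( )]] )] [P [Q ( )]]]] }]]

( )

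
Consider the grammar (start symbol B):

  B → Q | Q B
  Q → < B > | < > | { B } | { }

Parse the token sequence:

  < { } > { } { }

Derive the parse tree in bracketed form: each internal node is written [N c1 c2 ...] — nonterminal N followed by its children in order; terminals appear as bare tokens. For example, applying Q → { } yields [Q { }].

[B [Q < [B [Q { }]] >] [B [Q { }] [B [Q { }]]]]

B
Q B
< B > B
< Q > B
< { } > B
< { } > Q B
< { } > { } B
< { } > { } Q
< { } > { } { }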